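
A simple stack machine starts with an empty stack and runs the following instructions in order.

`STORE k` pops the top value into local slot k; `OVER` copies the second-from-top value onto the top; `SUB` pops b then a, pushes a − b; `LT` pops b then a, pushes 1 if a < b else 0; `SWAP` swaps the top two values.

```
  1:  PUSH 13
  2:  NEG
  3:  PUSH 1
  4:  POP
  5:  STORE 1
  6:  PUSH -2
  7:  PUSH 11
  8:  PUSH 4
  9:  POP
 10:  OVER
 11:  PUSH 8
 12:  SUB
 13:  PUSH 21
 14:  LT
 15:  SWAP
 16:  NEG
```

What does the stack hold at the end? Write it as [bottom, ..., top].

PUSH 13  [13]
NEG      [-13]
PUSH 1   [-13, 1]
POP      [-13]
STORE 1  []
PUSH -2  [-2]
PUSH 11  [-2, 11]
PUSH 4   [-2, 11, 4]
POP      [-2, 11]
OVER     [-2, 11, -2]
PUSH 8   [-2, 11, -2, 8]
SUB      [-2, 11, -10]
PUSH 21  [-2, 11, -10, 21]
LT       [-2, 11, 1]
SWAP     [-2, 1, 11]
NEG      [-2, 1, -11]

[-2, 1, -11]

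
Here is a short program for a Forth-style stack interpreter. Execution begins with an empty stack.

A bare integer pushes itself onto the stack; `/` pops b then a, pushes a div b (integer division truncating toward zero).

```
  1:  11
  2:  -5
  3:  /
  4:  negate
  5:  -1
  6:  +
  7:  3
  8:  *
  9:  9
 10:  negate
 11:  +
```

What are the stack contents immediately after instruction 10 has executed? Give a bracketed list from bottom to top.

[3, -9]

11     -> 11
-5     -> 11 -5
/      -> -2
negate -> 2
-1     -> 2 -1
+      -> 1
3      -> 1 3
*      -> 3
9      -> 3 9
negate -> 3 -9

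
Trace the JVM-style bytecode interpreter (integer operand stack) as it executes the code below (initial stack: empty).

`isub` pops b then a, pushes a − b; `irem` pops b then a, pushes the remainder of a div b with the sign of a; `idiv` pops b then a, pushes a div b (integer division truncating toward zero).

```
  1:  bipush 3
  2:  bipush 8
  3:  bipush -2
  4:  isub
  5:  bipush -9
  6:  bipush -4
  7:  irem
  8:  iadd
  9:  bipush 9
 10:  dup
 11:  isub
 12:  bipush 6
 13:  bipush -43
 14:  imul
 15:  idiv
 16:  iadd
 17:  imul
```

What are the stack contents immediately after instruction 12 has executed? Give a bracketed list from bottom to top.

[3, 9, 0, 6]

bipush 3  → 3
bipush 8  → 3 8
bipush -2 → 3 8 -2
isub      → 3 10
bipush -9 → 3 10 -9
bipush -4 → 3 10 -9 -4
irem      → 3 10 -1
iadd      → 3 9
bipush 9  → 3 9 9
dup       → 3 9 9 9
isub      → 3 9 0
bipush 6  → 3 9 0 6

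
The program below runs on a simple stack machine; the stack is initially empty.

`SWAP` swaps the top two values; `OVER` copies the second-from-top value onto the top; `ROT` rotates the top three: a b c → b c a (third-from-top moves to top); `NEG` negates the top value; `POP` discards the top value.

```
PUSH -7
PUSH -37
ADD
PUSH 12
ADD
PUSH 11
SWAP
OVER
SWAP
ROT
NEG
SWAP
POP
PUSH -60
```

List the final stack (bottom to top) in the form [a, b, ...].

PUSH -7  -> [-7]
PUSH -37 -> [-7, -37]
ADD      -> [-44]
PUSH 12  -> [-44, 12]
ADD      -> [-32]
PUSH 11  -> [-32, 11]
SWAP     -> [11, -32]
OVER     -> [11, -32, 11]
SWAP     -> [11, 11, -32]
ROT      -> [11, -32, 11]
NEG      -> [11, -32, -11]
SWAP     -> [11, -11, -32]
POP      -> [11, -11]
PUSH -60 -> [11, -11, -60]

[11, -11, -60]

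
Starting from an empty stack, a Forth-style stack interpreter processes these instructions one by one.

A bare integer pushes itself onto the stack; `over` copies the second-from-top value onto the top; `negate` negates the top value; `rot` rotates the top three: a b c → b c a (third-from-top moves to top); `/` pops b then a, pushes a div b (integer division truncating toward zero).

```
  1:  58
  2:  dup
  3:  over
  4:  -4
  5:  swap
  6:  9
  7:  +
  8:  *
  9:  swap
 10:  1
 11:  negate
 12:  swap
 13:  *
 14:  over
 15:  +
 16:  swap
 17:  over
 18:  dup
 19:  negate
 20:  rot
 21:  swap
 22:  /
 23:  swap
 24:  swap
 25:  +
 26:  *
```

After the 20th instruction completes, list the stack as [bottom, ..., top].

58     -> [58]
dup    -> [58, 58]
over   -> [58, 58, 58]
-4     -> [58, 58, 58, -4]
swap   -> [58, 58, -4, 58]
9      -> [58, 58, -4, 58, 9]
+      -> [58, 58, -4, 67]
*      -> [58, 58, -268]
swap   -> [58, -268, 58]
1      -> [58, -268, 58, 1]
negate -> [58, -268, 58, -1]
swap   -> [58, -268, -1, 58]
*      -> [58, -268, -58]
over   -> [58, -268, -58, -268]
+      -> [58, -268, -326]
swap   -> [58, -326, -268]
over   -> [58, -326, -268, -326]
dup    -> [58, -326, -268, -326, -326]
negate -> [58, -326, -268, -326, 326]
rot    -> [58, -326, -326, 326, -268]

[58, -326, -326, 326, -268]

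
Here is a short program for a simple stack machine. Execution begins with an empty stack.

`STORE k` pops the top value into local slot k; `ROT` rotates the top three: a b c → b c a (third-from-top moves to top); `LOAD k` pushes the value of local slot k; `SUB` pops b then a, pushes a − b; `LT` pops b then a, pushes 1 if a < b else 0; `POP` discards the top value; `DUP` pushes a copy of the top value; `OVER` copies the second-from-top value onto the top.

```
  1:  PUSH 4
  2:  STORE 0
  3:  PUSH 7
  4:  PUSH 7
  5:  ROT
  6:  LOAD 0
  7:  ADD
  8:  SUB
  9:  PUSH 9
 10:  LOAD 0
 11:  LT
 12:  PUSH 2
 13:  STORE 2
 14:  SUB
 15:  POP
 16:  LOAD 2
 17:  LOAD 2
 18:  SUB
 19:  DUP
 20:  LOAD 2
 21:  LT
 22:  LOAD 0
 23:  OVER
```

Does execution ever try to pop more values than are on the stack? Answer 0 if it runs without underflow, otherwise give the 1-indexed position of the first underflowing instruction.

5

PUSH 4  → 4
STORE 0 → (empty)
PUSH 7  → 7
PUSH 7  → 7 7
ROT  — needs 3 operands, stack has 2 → underflow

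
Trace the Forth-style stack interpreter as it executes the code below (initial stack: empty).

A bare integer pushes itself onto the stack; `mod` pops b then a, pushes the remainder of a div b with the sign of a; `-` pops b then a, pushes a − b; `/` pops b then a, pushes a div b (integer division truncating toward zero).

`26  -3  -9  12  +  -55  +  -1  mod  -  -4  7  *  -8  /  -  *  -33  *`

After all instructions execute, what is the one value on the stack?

5148

26  : [26]
-3  : [26, -3]
-9  : [26, -3, -9]
12  : [26, -3, -9, 12]
+   : [26, -3, 3]
-55 : [26, -3, 3, -55]
+   : [26, -3, -52]
-1  : [26, -3, -52, -1]
mod : [26, -3, 0]
-   : [26, -3]
-4  : [26, -3, -4]
7   : [26, -3, -4, 7]
*   : [26, -3, -28]
-8  : [26, -3, -28, -8]
/   : [26, -3, 3]
-   : [26, -6]
*   : [-156]
-33 : [-156, -33]
*   : [5148]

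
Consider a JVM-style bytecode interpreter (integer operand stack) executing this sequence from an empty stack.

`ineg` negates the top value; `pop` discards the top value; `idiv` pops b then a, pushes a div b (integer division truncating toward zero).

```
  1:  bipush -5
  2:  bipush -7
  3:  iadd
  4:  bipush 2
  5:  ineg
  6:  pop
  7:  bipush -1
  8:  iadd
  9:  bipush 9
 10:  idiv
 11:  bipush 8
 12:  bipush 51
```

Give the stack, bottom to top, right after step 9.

[-13, 9]

bipush -5 → -5
bipush -7 → -5 -7
iadd      → -12
bipush 2  → -12 2
ineg      → -12 -2
pop       → -12
bipush -1 → -12 -1
iadd      → -13
bipush 9  → -13 9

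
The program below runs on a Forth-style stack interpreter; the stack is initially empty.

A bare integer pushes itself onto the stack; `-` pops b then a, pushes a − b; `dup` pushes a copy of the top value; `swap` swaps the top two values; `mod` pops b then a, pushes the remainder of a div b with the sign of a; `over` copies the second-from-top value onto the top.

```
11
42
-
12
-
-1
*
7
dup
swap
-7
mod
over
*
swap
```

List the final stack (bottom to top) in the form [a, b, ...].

11   → 11
42   → 11 42
-    → -31
12   → -31 12
-    → -43
-1   → -43 -1
*    → 43
7    → 43 7
dup  → 43 7 7
swap → 43 7 7
-7   → 43 7 7 -7
mod  → 43 7 0
over → 43 7 0 7
*    → 43 7 0
swap → 43 0 7

[43, 0, 7]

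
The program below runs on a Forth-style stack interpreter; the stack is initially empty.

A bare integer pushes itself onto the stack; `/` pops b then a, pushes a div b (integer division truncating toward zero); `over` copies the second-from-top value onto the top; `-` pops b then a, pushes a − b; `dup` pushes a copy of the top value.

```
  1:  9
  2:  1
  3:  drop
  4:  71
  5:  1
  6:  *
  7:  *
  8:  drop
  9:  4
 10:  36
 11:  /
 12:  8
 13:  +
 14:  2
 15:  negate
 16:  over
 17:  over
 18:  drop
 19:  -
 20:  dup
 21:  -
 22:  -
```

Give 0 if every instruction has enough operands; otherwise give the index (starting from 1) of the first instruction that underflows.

9      : 9
1      : 9 1
drop   : 9
71     : 9 71
1      : 9 71 1
*      : 9 71
*      : 639
drop   : (empty)
4      : 4
36     : 4 36
/      : 0
8      : 0 8
+      : 8
2      : 8 2
negate : 8 -2
over   : 8 -2 8
over   : 8 -2 8 -2
drop   : 8 -2 8
-      : 8 -10
dup    : 8 -10 -10
-      : 8 0
-      : 8

0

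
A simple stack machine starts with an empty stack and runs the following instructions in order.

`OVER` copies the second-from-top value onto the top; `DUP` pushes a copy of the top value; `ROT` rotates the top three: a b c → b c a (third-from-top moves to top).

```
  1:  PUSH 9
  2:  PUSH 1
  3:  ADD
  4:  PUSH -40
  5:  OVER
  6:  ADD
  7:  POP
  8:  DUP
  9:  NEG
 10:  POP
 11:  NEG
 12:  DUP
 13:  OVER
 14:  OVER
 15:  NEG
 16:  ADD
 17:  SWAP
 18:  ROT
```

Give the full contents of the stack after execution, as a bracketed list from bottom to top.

[0, -10, -10]

PUSH 9   → 9
PUSH 1   → 9 1
ADD      → 10
PUSH -40 → 10 -40
OVER     → 10 -40 10
ADD      → 10 -30
POP      → 10
DUP      → 10 10
NEG      → 10 -10
POP      → 10
NEG      → -10
DUP      → -10 -10
OVER     → -10 -10 -10
OVER     → -10 -10 -10 -10
NEG      → -10 -10 -10 10
ADD      → -10 -10 0
SWAP     → -10 0 -10
ROT      → 0 -10 -10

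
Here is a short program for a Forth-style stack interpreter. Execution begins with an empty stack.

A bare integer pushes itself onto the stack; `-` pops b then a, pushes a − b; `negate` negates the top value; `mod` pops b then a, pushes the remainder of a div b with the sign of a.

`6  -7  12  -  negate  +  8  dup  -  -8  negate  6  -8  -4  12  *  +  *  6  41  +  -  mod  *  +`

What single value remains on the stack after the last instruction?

6       [6]
-7      [6, -7]
12      [6, -7, 12]
-       [6, -19]
negate  [6, 19]
+       [25]
8       [25, 8]
dup     [25, 8, 8]
-       [25, 0]
-8      [25, 0, -8]
negate  [25, 0, 8]
6       [25, 0, 8, 6]
-8      [25, 0, 8, 6, -8]
-4      [25, 0, 8, 6, -8, -4]
12      [25, 0, 8, 6, -8, -4, 12]
*       [25, 0, 8, 6, -8, -48]
+       [25, 0, 8, 6, -56]
*       [25, 0, 8, -336]
6       [25, 0, 8, -336, 6]
41      [25, 0, 8, -336, 6, 41]
+       [25, 0, 8, -336, 47]
-       [25, 0, 8, -383]
mod     [25, 0, 8]
*       [25, 0]
+       [25]

25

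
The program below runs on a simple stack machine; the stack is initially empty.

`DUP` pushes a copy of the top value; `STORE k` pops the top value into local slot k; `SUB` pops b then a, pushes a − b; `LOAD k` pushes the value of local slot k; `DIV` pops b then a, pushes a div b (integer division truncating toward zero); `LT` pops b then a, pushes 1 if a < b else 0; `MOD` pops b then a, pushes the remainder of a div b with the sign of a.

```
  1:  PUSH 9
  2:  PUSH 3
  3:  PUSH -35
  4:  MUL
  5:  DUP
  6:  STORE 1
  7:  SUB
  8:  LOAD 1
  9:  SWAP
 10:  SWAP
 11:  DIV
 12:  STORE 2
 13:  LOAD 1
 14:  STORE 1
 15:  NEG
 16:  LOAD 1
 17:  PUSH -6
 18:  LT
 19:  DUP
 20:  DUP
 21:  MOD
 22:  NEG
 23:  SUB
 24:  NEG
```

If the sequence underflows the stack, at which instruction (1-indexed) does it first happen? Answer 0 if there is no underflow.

15

PUSH 9   : 9
PUSH 3   : 9 3
PUSH -35 : 9 3 -35
MUL      : 9 -105
DUP      : 9 -105 -105
STORE 1  : 9 -105
SUB      : 114
LOAD 1   : 114 -105
SWAP     : -105 114
SWAP     : 114 -105
DIV      : -1
STORE 2  : (empty)
LOAD 1   : -105
STORE 1  : (empty)
NEG  — needs 1 operand, stack has 0 → underflow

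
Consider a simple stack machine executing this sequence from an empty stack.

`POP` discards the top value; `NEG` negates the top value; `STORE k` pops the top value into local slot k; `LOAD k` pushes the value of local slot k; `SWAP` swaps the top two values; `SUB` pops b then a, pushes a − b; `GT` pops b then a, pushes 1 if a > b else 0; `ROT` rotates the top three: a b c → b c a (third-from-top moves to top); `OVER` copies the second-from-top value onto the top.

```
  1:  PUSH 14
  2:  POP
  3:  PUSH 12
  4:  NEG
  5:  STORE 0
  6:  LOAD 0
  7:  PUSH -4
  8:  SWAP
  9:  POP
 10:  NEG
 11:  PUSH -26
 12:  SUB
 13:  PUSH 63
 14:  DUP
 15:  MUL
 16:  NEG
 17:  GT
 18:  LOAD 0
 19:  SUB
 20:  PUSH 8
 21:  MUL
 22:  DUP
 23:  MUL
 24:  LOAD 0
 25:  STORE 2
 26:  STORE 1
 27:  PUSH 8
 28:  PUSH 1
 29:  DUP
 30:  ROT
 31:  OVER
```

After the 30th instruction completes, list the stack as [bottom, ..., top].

PUSH 14  → [14]
POP      → []
PUSH 12  → [12]
NEG      → [-12]
STORE 0  → []
LOAD 0   → [-12]
PUSH -4  → [-12, -4]
SWAP     → [-4, -12]
POP      → [-4]
NEG      → [4]
PUSH -26 → [4, -26]
SUB      → [30]
PUSH 63  → [30, 63]
DUP      → [30, 63, 63]
MUL      → [30, 3969]
NEG      → [30, -3969]
GT       → [1]
LOAD 0   → [1, -12]
SUB      → [13]
PUSH 8   → [13, 8]
MUL      → [104]
DUP      → [104, 104]
MUL      → [10816]
LOAD 0   → [10816, -12]
STORE 2  → [10816]
STORE 1  → []
PUSH 8   → [8]
PUSH 1   → [8, 1]
DUP      → [8, 1, 1]
ROT      → [1, 1, 8]

[1, 1, 8]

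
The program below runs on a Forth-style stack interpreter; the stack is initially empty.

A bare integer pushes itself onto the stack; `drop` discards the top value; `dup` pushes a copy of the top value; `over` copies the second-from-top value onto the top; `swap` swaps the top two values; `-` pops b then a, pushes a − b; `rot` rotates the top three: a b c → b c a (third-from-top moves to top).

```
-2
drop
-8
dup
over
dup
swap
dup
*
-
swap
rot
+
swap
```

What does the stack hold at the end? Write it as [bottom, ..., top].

-2   : [-2]
drop : []
-8   : [-8]
dup  : [-8, -8]
over : [-8, -8, -8]
dup  : [-8, -8, -8, -8]
swap : [-8, -8, -8, -8]
dup  : [-8, -8, -8, -8, -8]
*    : [-8, -8, -8, 64]
-    : [-8, -8, -72]
swap : [-8, -72, -8]
rot  : [-72, -8, -8]
+    : [-72, -16]
swap : [-16, -72]

[-16, -72]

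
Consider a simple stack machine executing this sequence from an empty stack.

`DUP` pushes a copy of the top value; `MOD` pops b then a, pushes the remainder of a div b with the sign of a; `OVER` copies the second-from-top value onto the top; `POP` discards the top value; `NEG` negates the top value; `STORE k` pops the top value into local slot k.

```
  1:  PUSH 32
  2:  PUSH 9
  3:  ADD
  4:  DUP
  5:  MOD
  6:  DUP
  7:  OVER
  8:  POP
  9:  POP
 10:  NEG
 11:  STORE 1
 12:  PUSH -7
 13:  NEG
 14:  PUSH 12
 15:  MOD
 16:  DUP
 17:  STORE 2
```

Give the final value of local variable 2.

PUSH 32 → [32]
PUSH 9  → [32, 9]
ADD     → [41]
DUP     → [41, 41]
MOD     → [0]
DUP     → [0, 0]
OVER    → [0, 0, 0]
POP     → [0, 0]
POP     → [0]
NEG     → [0]
STORE 1 → []
PUSH -7 → [-7]
NEG     → [7]
PUSH 12 → [7, 12]
MOD     → [7]
DUP     → [7, 7]
STORE 2 → [7]

7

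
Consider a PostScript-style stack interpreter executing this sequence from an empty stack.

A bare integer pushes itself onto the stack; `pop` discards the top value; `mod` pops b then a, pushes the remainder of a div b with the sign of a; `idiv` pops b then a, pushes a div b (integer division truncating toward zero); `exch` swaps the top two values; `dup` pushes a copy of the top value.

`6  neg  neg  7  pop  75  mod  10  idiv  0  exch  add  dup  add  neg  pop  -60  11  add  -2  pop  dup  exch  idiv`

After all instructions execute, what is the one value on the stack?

6    : 6
neg  : -6
neg  : 6
7    : 6 7
pop  : 6
75   : 6 75
mod  : 6
10   : 6 10
idiv : 0
0    : 0 0
exch : 0 0
add  : 0
dup  : 0 0
add  : 0
neg  : 0
pop  : (empty)
-60  : -60
11   : -60 11
add  : -49
-2   : -49 -2
pop  : -49
dup  : -49 -49
exch : -49 -49
idiv : 1

1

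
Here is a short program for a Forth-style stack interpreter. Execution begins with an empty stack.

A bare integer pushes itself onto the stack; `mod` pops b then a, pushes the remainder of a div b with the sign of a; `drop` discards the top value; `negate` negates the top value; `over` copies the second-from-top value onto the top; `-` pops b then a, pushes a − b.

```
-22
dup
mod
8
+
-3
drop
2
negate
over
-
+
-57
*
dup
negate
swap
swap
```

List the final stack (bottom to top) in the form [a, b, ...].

[114, -114]

-22    → -22
dup    → -22 -22
mod    → 0
8      → 0 8
+      → 8
-3     → 8 -3
drop   → 8
2      → 8 2
negate → 8 -2
over   → 8 -2 8
-      → 8 -10
+      → -2
-57    → -2 -57
*      → 114
dup    → 114 114
negate → 114 -114
swap   → -114 114
swap   → 114 -114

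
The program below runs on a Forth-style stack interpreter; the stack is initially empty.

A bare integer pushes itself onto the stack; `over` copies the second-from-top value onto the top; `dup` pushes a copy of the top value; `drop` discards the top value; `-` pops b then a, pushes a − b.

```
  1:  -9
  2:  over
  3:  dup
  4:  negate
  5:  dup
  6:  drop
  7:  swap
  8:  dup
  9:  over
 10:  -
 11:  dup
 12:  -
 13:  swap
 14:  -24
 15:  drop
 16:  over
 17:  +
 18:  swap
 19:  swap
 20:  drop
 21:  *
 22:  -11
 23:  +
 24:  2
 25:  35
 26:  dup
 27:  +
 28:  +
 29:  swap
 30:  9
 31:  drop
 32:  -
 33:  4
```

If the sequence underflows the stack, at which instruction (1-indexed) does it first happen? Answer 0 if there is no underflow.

2

-9 : -9
over  — needs 2 operands, stack has 1 → underflow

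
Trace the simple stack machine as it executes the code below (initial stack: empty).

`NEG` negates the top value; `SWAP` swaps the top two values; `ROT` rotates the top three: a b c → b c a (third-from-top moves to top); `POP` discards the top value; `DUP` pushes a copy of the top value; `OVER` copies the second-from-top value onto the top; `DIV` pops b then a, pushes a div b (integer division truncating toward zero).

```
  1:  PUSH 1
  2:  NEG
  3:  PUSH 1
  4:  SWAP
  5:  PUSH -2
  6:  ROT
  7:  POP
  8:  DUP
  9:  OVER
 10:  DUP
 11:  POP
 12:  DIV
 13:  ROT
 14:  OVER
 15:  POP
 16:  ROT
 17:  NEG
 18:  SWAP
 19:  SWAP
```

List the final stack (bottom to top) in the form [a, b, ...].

[1, -1, 2]

PUSH 1   1
NEG      -1
PUSH 1   -1 1
SWAP     1 -1
PUSH -2  1 -1 -2
ROT      -1 -2 1
POP      -1 -2
DUP      -1 -2 -2
OVER     -1 -2 -2 -2
DUP      -1 -2 -2 -2 -2
POP      -1 -2 -2 -2
DIV      -1 -2 1
ROT      -2 1 -1
OVER     -2 1 -1 1
POP      -2 1 -1
ROT      1 -1 -2
NEG      1 -1 2
SWAP     1 2 -1
SWAP     1 -1 2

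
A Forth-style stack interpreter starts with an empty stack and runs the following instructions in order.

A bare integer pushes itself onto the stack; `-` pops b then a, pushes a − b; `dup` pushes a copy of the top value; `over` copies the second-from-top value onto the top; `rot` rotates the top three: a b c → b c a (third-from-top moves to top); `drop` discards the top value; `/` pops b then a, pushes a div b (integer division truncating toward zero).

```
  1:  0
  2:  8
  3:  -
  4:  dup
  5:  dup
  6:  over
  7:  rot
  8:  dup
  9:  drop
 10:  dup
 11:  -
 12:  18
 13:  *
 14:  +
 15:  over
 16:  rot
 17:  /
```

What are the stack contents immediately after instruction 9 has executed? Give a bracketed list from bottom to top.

[-8, -8, -8, -8]

0    → 0
8    → 0 8
-    → -8
dup  → -8 -8
dup  → -8 -8 -8
over → -8 -8 -8 -8
rot  → -8 -8 -8 -8
dup  → -8 -8 -8 -8 -8
drop → -8 -8 -8 -8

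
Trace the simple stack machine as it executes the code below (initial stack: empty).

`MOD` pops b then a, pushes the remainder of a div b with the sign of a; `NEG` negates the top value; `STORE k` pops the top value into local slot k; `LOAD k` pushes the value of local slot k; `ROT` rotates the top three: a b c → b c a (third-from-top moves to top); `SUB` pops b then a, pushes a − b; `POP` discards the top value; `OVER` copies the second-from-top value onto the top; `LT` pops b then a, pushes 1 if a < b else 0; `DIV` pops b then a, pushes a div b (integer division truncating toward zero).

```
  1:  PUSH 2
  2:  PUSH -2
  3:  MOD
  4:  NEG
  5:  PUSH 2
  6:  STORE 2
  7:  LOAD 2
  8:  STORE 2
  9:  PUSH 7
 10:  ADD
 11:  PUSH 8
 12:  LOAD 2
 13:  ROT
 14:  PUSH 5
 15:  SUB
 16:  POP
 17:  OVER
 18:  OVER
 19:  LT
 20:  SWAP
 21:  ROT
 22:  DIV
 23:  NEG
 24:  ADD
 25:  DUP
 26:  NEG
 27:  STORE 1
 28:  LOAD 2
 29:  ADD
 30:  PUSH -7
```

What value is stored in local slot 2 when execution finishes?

PUSH 2  -> 2
PUSH -2 -> 2 -2
MOD     -> 0
NEG     -> 0
PUSH 2  -> 0 2
STORE 2 -> 0
LOAD 2  -> 0 2
STORE 2 -> 0
PUSH 7  -> 0 7
ADD     -> 7
PUSH 8  -> 7 8
LOAD 2  -> 7 8 2
ROT     -> 8 2 7
PUSH 5  -> 8 2 7 5
SUB     -> 8 2 2
POP     -> 8 2
OVER    -> 8 2 8
OVER    -> 8 2 8 2
LT      -> 8 2 0
SWAP    -> 8 0 2
ROT     -> 0 2 8
DIV     -> 0 0
NEG     -> 0 0
ADD     -> 0
DUP     -> 0 0
NEG     -> 0 0
STORE 1 -> 0
LOAD 2  -> 0 2
ADD     -> 2
PUSH -7 -> 2 -7

2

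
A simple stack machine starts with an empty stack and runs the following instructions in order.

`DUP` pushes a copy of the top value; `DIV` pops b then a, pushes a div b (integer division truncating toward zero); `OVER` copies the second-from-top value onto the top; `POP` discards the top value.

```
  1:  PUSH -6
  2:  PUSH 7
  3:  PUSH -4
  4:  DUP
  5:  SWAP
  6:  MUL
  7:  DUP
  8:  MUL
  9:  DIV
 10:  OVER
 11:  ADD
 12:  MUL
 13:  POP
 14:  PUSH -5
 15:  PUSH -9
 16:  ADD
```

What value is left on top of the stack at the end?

PUSH -6 -> [-6]
PUSH 7  -> [-6, 7]
PUSH -4 -> [-6, 7, -4]
DUP     -> [-6, 7, -4, -4]
SWAP    -> [-6, 7, -4, -4]
MUL     -> [-6, 7, 16]
DUP     -> [-6, 7, 16, 16]
MUL     -> [-6, 7, 256]
DIV     -> [-6, 0]
OVER    -> [-6, 0, -6]
ADD     -> [-6, -6]
MUL     -> [36]
POP     -> []
PUSH -5 -> [-5]
PUSH -9 -> [-5, -9]
ADD     -> [-14]

-14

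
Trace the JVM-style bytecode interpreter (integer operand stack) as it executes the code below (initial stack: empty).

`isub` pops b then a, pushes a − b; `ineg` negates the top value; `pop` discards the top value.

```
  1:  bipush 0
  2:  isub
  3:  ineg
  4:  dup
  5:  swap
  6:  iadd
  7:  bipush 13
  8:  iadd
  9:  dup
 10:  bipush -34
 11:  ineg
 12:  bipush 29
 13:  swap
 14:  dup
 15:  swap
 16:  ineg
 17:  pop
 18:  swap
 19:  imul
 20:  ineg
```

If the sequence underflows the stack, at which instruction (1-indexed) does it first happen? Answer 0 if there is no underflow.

2

bipush 0 -> [0]
isub  — needs 2 operands, stack has 1 → underflow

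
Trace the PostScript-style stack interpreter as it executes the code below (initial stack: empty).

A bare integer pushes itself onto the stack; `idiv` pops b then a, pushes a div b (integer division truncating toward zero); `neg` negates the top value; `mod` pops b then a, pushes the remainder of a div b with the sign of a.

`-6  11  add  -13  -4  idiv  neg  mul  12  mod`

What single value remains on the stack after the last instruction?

-6   → [-6]
11   → [-6, 11]
add  → [5]
-13  → [5, -13]
-4   → [5, -13, -4]
idiv → [5, 3]
neg  → [5, -3]
mul  → [-15]
12   → [-15, 12]
mod  → [-3]

-3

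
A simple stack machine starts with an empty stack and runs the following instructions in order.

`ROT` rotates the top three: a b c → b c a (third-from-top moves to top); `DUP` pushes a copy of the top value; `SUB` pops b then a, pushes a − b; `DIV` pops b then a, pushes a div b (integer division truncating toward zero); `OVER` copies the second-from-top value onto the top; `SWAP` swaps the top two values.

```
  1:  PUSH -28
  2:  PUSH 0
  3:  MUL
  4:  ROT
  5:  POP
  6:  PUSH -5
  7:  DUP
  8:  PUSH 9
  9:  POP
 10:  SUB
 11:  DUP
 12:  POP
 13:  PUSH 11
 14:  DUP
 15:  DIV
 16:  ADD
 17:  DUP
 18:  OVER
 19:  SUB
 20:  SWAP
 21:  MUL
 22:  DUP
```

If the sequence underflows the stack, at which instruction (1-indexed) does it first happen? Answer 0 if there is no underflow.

PUSH -28 -> -28
PUSH 0   -> -28 0
MUL      -> 0
ROT  — needs 3 operands, stack has 1 → underflow

4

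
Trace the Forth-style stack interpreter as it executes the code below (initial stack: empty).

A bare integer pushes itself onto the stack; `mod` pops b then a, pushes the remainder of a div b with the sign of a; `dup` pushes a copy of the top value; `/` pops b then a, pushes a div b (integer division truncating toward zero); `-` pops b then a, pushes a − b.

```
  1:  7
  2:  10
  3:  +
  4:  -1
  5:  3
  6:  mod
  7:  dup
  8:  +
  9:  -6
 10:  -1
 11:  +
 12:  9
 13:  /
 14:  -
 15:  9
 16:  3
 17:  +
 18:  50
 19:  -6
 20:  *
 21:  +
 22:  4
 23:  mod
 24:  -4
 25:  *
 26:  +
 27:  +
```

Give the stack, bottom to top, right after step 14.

[17, -2]

7   → 7
10  → 7 10
+   → 17
-1  → 17 -1
3   → 17 -1 3
mod → 17 -1
dup → 17 -1 -1
+   → 17 -2
-6  → 17 -2 -6
-1  → 17 -2 -6 -1
+   → 17 -2 -7
9   → 17 -2 -7 9
/   → 17 -2 0
-   → 17 -2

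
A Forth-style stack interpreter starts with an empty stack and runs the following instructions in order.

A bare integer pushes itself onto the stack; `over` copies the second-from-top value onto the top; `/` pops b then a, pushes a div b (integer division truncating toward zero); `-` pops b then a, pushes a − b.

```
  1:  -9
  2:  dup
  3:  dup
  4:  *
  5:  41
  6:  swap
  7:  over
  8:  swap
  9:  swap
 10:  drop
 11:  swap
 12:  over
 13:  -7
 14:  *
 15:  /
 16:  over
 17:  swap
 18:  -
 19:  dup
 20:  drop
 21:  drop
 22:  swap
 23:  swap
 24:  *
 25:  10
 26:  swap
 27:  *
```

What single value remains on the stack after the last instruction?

-9   -> -9
dup  -> -9 -9
dup  -> -9 -9 -9
*    -> -9 81
41   -> -9 81 41
swap -> -9 41 81
over -> -9 41 81 41
swap -> -9 41 41 81
swap -> -9 41 81 41
drop -> -9 41 81
swap -> -9 81 41
over -> -9 81 41 81
-7   -> -9 81 41 81 -7
*    -> -9 81 41 -567
/    -> -9 81 0
over -> -9 81 0 81
swap -> -9 81 81 0
-    -> -9 81 81
dup  -> -9 81 81 81
drop -> -9 81 81
drop -> -9 81
swap -> 81 -9
swap -> -9 81
*    -> -729
10   -> -729 10
swap -> 10 -729
*    -> -7290

-7290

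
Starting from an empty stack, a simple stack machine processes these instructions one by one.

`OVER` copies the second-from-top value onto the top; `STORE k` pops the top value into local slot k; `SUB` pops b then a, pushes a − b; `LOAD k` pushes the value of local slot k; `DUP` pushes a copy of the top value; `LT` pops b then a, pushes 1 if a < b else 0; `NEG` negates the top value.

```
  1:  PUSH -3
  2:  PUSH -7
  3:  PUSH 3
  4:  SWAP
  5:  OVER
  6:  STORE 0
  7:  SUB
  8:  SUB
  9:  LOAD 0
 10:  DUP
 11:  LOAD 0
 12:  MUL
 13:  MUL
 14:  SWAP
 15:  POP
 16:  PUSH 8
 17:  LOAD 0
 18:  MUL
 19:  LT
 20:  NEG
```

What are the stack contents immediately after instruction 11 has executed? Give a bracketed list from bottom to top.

[-13, 3, 3, 3]

PUSH -3 -> [-3]
PUSH -7 -> [-3, -7]
PUSH 3  -> [-3, -7, 3]
SWAP    -> [-3, 3, -7]
OVER    -> [-3, 3, -7, 3]
STORE 0 -> [-3, 3, -7]
SUB     -> [-3, 10]
SUB     -> [-13]
LOAD 0  -> [-13, 3]
DUP     -> [-13, 3, 3]
LOAD 0  -> [-13, 3, 3, 3]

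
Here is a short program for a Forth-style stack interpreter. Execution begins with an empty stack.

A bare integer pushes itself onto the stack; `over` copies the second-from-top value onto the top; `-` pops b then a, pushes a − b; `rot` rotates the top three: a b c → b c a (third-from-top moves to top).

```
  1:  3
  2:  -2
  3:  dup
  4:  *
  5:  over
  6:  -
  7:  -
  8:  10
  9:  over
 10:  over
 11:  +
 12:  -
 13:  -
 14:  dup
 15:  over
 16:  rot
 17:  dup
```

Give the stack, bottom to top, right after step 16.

3     [3]
-2    [3, -2]
dup   [3, -2, -2]
*     [3, 4]
over  [3, 4, 3]
-     [3, 1]
-     [2]
10    [2, 10]
over  [2, 10, 2]
over  [2, 10, 2, 10]
+     [2, 10, 12]
-     [2, -2]
-     [4]
dup   [4, 4]
over  [4, 4, 4]
rot   [4, 4, 4]

[4, 4, 4]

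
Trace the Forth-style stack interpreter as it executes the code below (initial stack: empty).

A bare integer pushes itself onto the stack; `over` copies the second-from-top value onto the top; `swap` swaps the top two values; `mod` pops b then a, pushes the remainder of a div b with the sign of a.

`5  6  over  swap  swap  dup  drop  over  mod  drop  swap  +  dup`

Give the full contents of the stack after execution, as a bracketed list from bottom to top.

5    : 5
6    : 5 6
over : 5 6 5
swap : 5 5 6
swap : 5 6 5
dup  : 5 6 5 5
drop : 5 6 5
over : 5 6 5 6
mod  : 5 6 5
drop : 5 6
swap : 6 5
+    : 11
dup  : 11 11

[11, 11]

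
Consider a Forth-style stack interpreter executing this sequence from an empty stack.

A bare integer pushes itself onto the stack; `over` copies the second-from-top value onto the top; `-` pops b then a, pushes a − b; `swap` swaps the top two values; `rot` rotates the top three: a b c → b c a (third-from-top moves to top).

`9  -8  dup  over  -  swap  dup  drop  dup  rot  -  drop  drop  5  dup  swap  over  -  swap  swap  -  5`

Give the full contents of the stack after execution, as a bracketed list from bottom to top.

[9, 5, 5]

9    -> [9]
-8   -> [9, -8]
dup  -> [9, -8, -8]
over -> [9, -8, -8, -8]
-    -> [9, -8, 0]
swap -> [9, 0, -8]
dup  -> [9, 0, -8, -8]
drop -> [9, 0, -8]
dup  -> [9, 0, -8, -8]
rot  -> [9, -8, -8, 0]
-    -> [9, -8, -8]
drop -> [9, -8]
drop -> [9]
5    -> [9, 5]
dup  -> [9, 5, 5]
swap -> [9, 5, 5]
over -> [9, 5, 5, 5]
-    -> [9, 5, 0]
swap -> [9, 0, 5]
swap -> [9, 5, 0]
-    -> [9, 5]
5    -> [9, 5, 5]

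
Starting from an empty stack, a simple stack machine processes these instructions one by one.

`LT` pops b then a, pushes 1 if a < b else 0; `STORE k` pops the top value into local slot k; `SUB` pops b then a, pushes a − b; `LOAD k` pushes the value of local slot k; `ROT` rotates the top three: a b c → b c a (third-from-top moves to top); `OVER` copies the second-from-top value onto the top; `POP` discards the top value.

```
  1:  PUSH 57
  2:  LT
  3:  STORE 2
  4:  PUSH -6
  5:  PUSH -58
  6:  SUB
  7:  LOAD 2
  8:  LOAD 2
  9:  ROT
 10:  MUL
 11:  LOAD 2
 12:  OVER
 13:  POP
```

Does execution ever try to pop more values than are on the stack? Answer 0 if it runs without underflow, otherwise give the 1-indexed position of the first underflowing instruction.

PUSH 57  [57]
LT  — needs 2 operands, stack has 1 → underflow

2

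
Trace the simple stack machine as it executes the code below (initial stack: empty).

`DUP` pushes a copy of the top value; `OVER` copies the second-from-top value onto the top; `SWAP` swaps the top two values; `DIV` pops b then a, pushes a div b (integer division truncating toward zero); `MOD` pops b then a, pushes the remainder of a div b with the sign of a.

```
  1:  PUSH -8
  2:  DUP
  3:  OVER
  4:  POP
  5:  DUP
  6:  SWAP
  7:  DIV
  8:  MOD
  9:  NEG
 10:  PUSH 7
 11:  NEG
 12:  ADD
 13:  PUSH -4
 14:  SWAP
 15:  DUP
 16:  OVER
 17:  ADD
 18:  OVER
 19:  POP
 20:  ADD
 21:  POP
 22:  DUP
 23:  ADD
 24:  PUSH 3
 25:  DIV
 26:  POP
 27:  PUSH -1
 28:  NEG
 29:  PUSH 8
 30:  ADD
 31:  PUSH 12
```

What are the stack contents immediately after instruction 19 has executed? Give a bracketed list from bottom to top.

PUSH -8 -> [-8]
DUP     -> [-8, -8]
OVER    -> [-8, -8, -8]
POP     -> [-8, -8]
DUP     -> [-8, -8, -8]
SWAP    -> [-8, -8, -8]
DIV     -> [-8, 1]
MOD     -> [0]
NEG     -> [0]
PUSH 7  -> [0, 7]
NEG     -> [0, -7]
ADD     -> [-7]
PUSH -4 -> [-7, -4]
SWAP    -> [-4, -7]
DUP     -> [-4, -7, -7]
OVER    -> [-4, -7, -7, -7]
ADD     -> [-4, -7, -14]
OVER    -> [-4, -7, -14, -7]
POP     -> [-4, -7, -14]

[-4, -7, -14]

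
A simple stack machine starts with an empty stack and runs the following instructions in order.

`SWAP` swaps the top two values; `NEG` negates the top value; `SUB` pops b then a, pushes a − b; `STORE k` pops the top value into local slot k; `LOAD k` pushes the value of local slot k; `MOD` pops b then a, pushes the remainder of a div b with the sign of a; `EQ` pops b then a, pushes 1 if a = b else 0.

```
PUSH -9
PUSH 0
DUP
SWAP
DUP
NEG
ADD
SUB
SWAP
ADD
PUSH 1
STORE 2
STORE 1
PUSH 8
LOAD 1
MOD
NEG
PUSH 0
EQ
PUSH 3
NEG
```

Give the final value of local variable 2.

PUSH -9  [-9]
PUSH 0   [-9, 0]
DUP      [-9, 0, 0]
SWAP     [-9, 0, 0]
DUP      [-9, 0, 0, 0]
NEG      [-9, 0, 0, 0]
ADD      [-9, 0, 0]
SUB      [-9, 0]
SWAP     [0, -9]
ADD      [-9]
PUSH 1   [-9, 1]
STORE 2  [-9]
STORE 1  []
PUSH 8   [8]
LOAD 1   [8, -9]
MOD      [8]
NEG      [-8]
PUSH 0   [-8, 0]
EQ       [0]
PUSH 3   [0, 3]
NEG      [0, -3]

1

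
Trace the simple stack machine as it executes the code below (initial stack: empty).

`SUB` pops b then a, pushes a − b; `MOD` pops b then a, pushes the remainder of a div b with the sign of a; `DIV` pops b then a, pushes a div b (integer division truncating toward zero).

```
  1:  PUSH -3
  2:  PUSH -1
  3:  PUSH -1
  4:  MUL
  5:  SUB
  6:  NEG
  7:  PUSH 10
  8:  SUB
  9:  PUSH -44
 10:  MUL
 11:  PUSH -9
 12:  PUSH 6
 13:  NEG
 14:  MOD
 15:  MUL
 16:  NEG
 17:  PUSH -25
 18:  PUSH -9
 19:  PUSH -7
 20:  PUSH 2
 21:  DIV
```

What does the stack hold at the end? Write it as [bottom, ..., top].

PUSH -3  → [-3]
PUSH -1  → [-3, -1]
PUSH -1  → [-3, -1, -1]
MUL      → [-3, 1]
SUB      → [-4]
NEG      → [4]
PUSH 10  → [4, 10]
SUB      → [-6]
PUSH -44 → [-6, -44]
MUL      → [264]
PUSH -9  → [264, -9]
PUSH 6   → [264, -9, 6]
NEG      → [264, -9, -6]
MOD      → [264, -3]
MUL      → [-792]
NEG      → [792]
PUSH -25 → [792, -25]
PUSH -9  → [792, -25, -9]
PUSH -7  → [792, -25, -9, -7]
PUSH 2   → [792, -25, -9, -7, 2]
DIV      → [792, -25, -9, -3]

[792, -25, -9, -3]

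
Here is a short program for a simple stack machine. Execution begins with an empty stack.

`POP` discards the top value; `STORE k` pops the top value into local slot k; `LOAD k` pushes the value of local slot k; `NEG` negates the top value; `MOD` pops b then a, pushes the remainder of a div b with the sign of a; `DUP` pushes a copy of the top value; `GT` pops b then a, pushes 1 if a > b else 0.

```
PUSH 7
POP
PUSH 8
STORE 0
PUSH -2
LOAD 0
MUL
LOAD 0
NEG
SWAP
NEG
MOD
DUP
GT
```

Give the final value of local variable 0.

PUSH 7  -> [7]
POP     -> []
PUSH 8  -> [8]
STORE 0 -> []
PUSH -2 -> [-2]
LOAD 0  -> [-2, 8]
MUL     -> [-16]
LOAD 0  -> [-16, 8]
NEG     -> [-16, -8]
SWAP    -> [-8, -16]
NEG     -> [-8, 16]
MOD     -> [-8]
DUP     -> [-8, -8]
GT      -> [0]

8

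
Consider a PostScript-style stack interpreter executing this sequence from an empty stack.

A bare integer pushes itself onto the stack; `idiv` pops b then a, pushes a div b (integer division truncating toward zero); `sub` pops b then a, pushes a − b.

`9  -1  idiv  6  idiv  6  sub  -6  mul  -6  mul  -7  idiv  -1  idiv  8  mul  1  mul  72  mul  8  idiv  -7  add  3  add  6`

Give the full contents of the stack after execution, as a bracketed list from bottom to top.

9    : [9]
-1   : [9, -1]
idiv : [-9]
6    : [-9, 6]
idiv : [-1]
6    : [-1, 6]
sub  : [-7]
-6   : [-7, -6]
mul  : [42]
-6   : [42, -6]
mul  : [-252]
-7   : [-252, -7]
idiv : [36]
-1   : [36, -1]
idiv : [-36]
8    : [-36, 8]
mul  : [-288]
1    : [-288, 1]
mul  : [-288]
72   : [-288, 72]
mul  : [-20736]
8    : [-20736, 8]
idiv : [-2592]
-7   : [-2592, -7]
add  : [-2599]
3    : [-2599, 3]
add  : [-2596]
6    : [-2596, 6]

[-2596, 6]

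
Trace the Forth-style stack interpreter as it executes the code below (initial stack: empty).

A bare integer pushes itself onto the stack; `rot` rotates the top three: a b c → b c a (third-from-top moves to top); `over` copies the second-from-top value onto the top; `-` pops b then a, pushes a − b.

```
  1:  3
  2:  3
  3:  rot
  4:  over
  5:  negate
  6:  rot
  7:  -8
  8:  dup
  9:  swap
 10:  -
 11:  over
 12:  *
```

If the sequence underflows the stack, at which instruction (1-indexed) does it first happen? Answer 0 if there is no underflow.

3

3 : 3
3 : 3 3
rot  — needs 3 operands, stack has 2 → underflow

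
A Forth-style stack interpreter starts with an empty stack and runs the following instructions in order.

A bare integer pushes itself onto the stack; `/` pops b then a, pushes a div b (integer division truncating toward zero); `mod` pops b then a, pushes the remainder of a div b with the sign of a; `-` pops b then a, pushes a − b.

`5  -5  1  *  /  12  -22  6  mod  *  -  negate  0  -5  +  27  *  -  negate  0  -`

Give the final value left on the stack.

-88

5      → [5]
-5     → [5, -5]
1      → [5, -5, 1]
*      → [5, -5]
/      → [-1]
12     → [-1, 12]
-22    → [-1, 12, -22]
6      → [-1, 12, -22, 6]
mod    → [-1, 12, -4]
*      → [-1, -48]
-      → [47]
negate → [-47]
0      → [-47, 0]
-5     → [-47, 0, -5]
+      → [-47, -5]
27     → [-47, -5, 27]
*      → [-47, -135]
-      → [88]
negate → [-88]
0      → [-88, 0]
-      → [-88]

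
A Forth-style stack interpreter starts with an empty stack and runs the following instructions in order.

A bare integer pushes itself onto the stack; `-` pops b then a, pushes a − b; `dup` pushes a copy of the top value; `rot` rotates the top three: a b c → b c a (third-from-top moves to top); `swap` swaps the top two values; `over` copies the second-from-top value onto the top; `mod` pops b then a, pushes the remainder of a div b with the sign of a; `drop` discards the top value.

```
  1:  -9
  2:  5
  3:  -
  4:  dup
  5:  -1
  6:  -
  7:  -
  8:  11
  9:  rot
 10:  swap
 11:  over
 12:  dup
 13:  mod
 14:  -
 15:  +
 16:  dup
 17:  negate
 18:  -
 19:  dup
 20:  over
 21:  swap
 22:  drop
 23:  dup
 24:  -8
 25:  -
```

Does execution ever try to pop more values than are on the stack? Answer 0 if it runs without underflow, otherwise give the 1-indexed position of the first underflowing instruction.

-9  → [-9]
5   → [-9, 5]
-   → [-14]
dup → [-14, -14]
-1  → [-14, -14, -1]
-   → [-14, -13]
-   → [-1]
11  → [-1, 11]
rot  — needs 3 operands, stack has 2 → underflow

9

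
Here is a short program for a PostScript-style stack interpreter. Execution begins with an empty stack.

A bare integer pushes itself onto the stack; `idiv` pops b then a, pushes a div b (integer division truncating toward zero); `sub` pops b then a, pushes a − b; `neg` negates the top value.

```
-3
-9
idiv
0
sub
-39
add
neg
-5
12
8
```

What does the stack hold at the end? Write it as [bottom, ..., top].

-3   -> -3
-9   -> -3 -9
idiv -> 0
0    -> 0 0
sub  -> 0
-39  -> 0 -39
add  -> -39
neg  -> 39
-5   -> 39 -5
12   -> 39 -5 12
8    -> 39 -5 12 8

[39, -5, 12, 8]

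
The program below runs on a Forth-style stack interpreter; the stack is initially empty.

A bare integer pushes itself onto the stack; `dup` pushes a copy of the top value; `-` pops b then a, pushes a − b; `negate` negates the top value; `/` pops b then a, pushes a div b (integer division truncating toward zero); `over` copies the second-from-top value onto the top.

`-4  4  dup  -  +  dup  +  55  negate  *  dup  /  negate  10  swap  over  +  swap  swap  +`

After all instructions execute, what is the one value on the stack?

19

-4     : -4
4      : -4 4
dup    : -4 4 4
-      : -4 0
+      : -4
dup    : -4 -4
+      : -8
55     : -8 55
negate : -8 -55
*      : 440
dup    : 440 440
/      : 1
negate : -1
10     : -1 10
swap   : 10 -1
over   : 10 -1 10
+      : 10 9
swap   : 9 10
swap   : 10 9
+      : 19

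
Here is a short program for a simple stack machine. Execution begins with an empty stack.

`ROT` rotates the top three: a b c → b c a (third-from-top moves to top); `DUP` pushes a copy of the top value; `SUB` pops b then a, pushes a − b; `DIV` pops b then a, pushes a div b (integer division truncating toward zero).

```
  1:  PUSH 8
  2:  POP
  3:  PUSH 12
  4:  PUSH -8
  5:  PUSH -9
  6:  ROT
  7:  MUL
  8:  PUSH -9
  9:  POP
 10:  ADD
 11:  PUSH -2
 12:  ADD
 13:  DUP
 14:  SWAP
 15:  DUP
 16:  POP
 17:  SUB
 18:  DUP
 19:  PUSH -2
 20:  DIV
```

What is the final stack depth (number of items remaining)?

PUSH 8  → 8
POP     → (empty)
PUSH 12 → 12
PUSH -8 → 12 -8
PUSH -9 → 12 -8 -9
ROT     → -8 -9 12
MUL     → -8 -108
PUSH -9 → -8 -108 -9
POP     → -8 -108
ADD     → -116
PUSH -2 → -116 -2
ADD     → -118
DUP     → -118 -118
SWAP    → -118 -118
DUP     → -118 -118 -118
POP     → -118 -118
SUB     → 0
DUP     → 0 0
PUSH -2 → 0 0 -2
DIV     → 0 0

2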